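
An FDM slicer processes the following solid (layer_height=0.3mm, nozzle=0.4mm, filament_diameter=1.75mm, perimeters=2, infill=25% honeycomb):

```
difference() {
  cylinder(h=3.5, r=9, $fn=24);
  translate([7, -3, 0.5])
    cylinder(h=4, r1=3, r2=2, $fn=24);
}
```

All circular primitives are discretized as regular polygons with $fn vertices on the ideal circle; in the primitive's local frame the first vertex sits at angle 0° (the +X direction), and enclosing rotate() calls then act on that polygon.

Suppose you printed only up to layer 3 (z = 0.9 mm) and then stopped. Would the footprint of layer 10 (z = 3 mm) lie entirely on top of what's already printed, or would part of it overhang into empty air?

Compare the two slices. At z = 0.9: the r=9 cylinder contributes a regular 24-gon of circumradius 9 (area = (24/2)·9.000²·sin(360°/24) = 251.57 mm²); the cone at (7, -3) (r1=3→r2=2) has section circumradius 2.900 here — a regular 24-gon (area = (24/2)·2.900²·sin(360°/24) = 26.12 mm²); Taking the first minus the rest: starting from the r=9 cylinder (251.57 mm²), the cone at (7, -3) partially overlaps it — only the 19.74 mm² overlap (of its 26.12 mm²) is removed, clipping the outline — area = 231.83 mm². At z = 3: the r=9 cylinder contributes a regular 24-gon of circumradius 9 (area = (24/2)·9.000²·sin(360°/24) = 251.57 mm²); the cone at (7, -3) contributes a regular 24-gon of circumradius 2.375 (interpolated between r1=3 and r2=2 at t=0.625) (area = (24/2)·2.375²·sin(360°/24) = 17.52 mm²); Taking the first minus the rest: starting from the r=9 cylinder (251.57 mm²), the cone at (7, -3) partially overlaps it — only the 14.40 mm² overlap (of its 17.52 mm²) is removed, clipping the outline — area = 237.17 mm². Checking containment: at z = 3 the cross-section extends beyond the z = 0.9 cross-section by about 5.34 mm².

part overhangs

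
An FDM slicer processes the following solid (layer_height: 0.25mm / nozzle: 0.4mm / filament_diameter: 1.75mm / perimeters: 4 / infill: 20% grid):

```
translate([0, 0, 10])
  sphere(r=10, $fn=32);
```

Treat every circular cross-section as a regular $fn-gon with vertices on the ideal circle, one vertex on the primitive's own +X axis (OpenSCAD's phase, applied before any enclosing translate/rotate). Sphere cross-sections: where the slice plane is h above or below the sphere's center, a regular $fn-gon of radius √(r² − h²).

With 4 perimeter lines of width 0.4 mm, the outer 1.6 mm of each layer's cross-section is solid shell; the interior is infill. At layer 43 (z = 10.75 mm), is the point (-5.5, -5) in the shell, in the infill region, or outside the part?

At z = 10.75 mm: the r=10 sphere slices to a regular 32-gon of circumradius 9.972 (√(r²−h²) with h=0.75 from center). Overall, the cross-section is a single solid region. The nearest boundary edge runs (-8.29, -5.54)→(-7.05, -7.05); distance from the point to it = 2.50 mm. The point is inside the cross-section and 2.50 mm from the nearest boundary — more than the 1.6 mm shell width (4 × 0.4), so it's in the infill interior.

infill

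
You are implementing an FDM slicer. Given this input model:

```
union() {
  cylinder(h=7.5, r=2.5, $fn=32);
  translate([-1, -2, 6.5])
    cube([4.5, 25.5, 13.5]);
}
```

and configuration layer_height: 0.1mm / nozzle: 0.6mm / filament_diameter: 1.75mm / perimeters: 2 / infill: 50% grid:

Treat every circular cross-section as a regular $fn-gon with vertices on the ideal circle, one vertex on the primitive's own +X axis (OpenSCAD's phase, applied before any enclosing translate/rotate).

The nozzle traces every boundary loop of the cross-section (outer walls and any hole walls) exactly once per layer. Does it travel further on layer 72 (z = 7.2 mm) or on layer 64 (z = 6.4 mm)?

Layer 72 (z = 7.2): the cylinder: section is a regular 32-gon, circumradius r=2.5 (perimeter = 2·32·2.500·sin(180°/32) = 15.68 mm); the 4.5×25.5 cube at (-1, -2) contributes its full rectangle (perimeter 60.00 mm); Taking the union: the regions partially overlap (shared area 13.68 mm²), so the edge portions inside another operand are dropped and the merged outline is re-measured after clipping — boundary = 61.64 mm. So its perimeter = 61.64 mm. Layer 64 (z = 6.4): the r=2.5 cylinder gives a regular 32-gon of circumradius 2.5 (constant along its height) (perimeter = 2·32·2.500·sin(180°/32) = 15.68 mm); the cube at (-1, -2) does not reach this height (z outside [6.5, 20]); Taking the union: only the r=2.5 cylinder is present, so the union is just that shape — boundary = 15.68 mm. So its perimeter = 15.68 mm. Layer 72 is larger (61.64 vs 15.68 mm).

layer 72 (z = 7.2 mm)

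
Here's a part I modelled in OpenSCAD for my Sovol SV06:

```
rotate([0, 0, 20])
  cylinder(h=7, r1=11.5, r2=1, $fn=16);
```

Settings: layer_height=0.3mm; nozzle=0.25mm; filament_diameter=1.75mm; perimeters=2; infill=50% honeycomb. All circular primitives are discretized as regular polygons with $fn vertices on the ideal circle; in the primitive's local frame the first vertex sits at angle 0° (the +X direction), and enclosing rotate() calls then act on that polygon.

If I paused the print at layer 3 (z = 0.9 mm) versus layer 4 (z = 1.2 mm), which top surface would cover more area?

layer 3 (z = 0.9 mm)

Layer 3 (z = 0.9): the cone: at t=0.129 of its height the radius interpolates to r₁+(r₂−r₁)t = 10.150, giving a regular 16-gon of that circumradius (area = (16/2)·10.150²·sin(360°/16) = 315.40 mm²); (rotated 20° about Z; rotation is an isometry so areas/perimeters/island counts are preserved). So its area = 315.40 mm². Layer 4 (z = 1.2): the cone (r1=11.5→r2=1) has section circumradius 9.700 here — a regular 16-gon (area = (16/2)·9.700²·sin(360°/16) = 288.05 mm²); (rotated 20° about Z; rotation is an isometry so areas/perimeters/island counts are preserved). So its area = 288.05 mm². Layer 3 is larger (315.40 vs 288.05 mm²).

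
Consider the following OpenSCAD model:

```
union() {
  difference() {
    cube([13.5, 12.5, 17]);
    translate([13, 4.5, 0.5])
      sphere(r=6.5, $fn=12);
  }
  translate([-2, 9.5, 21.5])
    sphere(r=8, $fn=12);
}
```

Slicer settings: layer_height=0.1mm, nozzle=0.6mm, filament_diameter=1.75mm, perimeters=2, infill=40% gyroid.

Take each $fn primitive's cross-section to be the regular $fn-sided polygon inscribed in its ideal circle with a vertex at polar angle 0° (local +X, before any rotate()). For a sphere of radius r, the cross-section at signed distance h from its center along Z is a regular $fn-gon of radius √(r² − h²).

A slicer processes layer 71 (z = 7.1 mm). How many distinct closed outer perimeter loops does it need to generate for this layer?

At z = 7.1 mm: the cube (footprint 13.5×12.5) is included at this height; the sphere at (13, 4.5) is not intersected at this z (|z−center|=6.600 > r=6.5); After the difference (first − rest): none of the subtracted shapes is present at this height, so the 13.5×12.5 cube is unchanged — 1 connected region; the sphere at (-2, 9.5) is absent (|z−center|=14.400 > r=8); Taking the union: only the result so far is present, so the union is just that shape — 1 connected region. The result has 1 disconnected region.

1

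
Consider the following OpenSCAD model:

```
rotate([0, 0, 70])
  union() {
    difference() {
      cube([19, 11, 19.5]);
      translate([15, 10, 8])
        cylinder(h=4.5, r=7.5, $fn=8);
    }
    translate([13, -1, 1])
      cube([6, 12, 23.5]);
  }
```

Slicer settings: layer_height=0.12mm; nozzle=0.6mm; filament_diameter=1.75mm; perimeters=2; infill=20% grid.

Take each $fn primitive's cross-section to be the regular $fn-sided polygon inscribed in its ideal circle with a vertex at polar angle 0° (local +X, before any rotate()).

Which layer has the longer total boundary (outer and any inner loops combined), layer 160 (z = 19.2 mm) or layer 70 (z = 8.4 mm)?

Layer 160 (z = 19.2): the 19×11 cube contributes its full rectangle (perimeter 60.00 mm); the cylinder at (15, 10) is absent (z outside [8, 12.5]); Subtracting the remaining from the first: none of the subtracted shapes is present at this height, so the 19×11 cube is unchanged — boundary = 60.00 mm; the cube at (13, -1) is present — its section is the full 6×12 rectangle (perimeter 36.00 mm); Merging all regions: the regions partially overlap (shared area 66.00 mm²), so the edge portions inside another operand are dropped and the merged outline is re-measured after clipping — boundary = 62.00 mm; (rotated 70° about Z; rotation is an isometry so areas/perimeters/island counts are preserved). So its perimeter = 62.00 mm. Layer 70 (z = 8.4): the 19×11 cube contributes its full rectangle (perimeter 60.00 mm); the r=7.5 cylinder at (15, 10) contributes a regular 8-gon of circumradius 7.5 (perimeter = 2·8·7.500·sin(180°/8) = 45.92 mm); Subtracting the remaining from the first: starting from the 19×11 cube, the r=7.5 cylinder at (15, 10) partially overlaps it — only the 77.75 mm² overlap (of its 159.10 mm²) is removed, clipping the outline — boundary = 58.96 mm; the cube at (13, -1) is present — its section is the full 6×12 rectangle (perimeter 36.00 mm); Merging all regions: the regions partially overlap (shared area 19.14 mm²), so the edge portions inside another operand are dropped and the merged outline is re-measured after clipping — boundary = 74.98 mm; (rotated 70° about Z; rotation is an isometry so areas/perimeters/island counts are preserved). So its perimeter = 74.98 mm. Layer 70 is larger (74.98 vs 62.00 mm).

layer 70 (z = 8.4 mm)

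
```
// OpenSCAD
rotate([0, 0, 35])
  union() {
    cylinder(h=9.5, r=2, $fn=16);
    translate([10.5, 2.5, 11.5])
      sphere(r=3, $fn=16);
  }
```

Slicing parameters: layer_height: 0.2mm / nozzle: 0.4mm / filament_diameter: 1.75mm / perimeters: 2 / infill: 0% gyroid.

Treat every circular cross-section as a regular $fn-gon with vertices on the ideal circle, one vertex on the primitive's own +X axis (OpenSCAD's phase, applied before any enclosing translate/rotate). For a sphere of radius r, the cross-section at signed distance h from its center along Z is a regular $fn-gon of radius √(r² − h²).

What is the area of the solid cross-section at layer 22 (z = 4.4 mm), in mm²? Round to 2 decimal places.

12.25 mm²

At z = 4.4 mm: the cylinder: section is a regular 16-gon, circumradius r=2 (area = (16/2)·2.000²·sin(360°/16) = 12.25 mm²); the sphere at (10.5, 2.5) does not reach this height (|z−center|=7.100 > r=3); Taking the union: only the r=2 cylinder is present, so the union is just that shape — area = 12.25 mm²; (rotated 35° about Z; rotation is an isometry so areas/perimeters/island counts are preserved). Overall, the cross-section is a single solid region. Net area = 12.25 mm².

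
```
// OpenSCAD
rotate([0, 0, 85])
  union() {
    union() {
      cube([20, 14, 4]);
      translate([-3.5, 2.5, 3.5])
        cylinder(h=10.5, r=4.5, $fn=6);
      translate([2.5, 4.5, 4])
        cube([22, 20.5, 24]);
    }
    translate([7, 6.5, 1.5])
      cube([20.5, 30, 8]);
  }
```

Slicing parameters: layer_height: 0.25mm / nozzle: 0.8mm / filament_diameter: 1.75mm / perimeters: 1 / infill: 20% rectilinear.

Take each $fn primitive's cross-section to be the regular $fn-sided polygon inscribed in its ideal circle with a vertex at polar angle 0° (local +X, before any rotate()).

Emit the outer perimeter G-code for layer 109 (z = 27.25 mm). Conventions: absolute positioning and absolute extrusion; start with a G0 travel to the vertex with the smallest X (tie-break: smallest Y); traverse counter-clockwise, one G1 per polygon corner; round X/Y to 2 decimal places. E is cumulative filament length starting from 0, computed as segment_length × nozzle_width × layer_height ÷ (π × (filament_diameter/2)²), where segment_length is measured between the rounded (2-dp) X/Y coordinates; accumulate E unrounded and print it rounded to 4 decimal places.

G0 X-24.69 Y4.67 Z27.25
G1 X-4.26 Y2.88 E1.7053
G1 X-2.35 Y24.80 E3.5348
G1 X-22.77 Y26.59 E5.2393
G1 X-24.69 Y4.67 E7.0689

At z = 27.25 mm: the cube is not intersected at this z (z outside [0, 4]); the cylinder at (-3.5, 2.5) is absent (z outside [3.5, 14]); the cube at (2.5, 4.5) is present — its section is the full 22×20.5 rectangle; Taking the union: only the 22×20.5 cube at (2.5, 4.5) is present, so the union is just that shape — 1 connected region; the cube at (7, 6.5) is absent (z outside [1.5, 9.5]); Combining (union): only that combined region is present, so the union is just that shape — 1 connected region; (whole slice rotated 85° about Z — lengths, areas and connectivity unchanged). The outline is a single polygon with 4 vertices. Extrusion per mm of travel: 0.8 × 0.25 / (π × 0.875²) = 0.083150. Accumulating E over each segment gives final E = 7.0689.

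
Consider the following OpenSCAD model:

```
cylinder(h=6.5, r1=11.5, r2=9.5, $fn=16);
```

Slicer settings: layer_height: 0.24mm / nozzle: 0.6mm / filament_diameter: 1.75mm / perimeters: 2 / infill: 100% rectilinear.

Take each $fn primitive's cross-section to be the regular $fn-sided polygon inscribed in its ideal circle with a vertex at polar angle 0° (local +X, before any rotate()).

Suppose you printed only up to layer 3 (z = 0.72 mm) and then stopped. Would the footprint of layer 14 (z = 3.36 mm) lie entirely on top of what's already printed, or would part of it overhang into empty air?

Compare the two slices. At z = 0.72: the cone (r1=11.5→r2=9.5) has section circumradius 11.278 here — a regular 16-gon (area = (16/2)·11.278²·sin(360°/16) = 389.43 mm²). At z = 3.36: the cone contributes a regular 16-gon of circumradius 10.466 (interpolated between r1=11.5 and r2=9.5 at t=0.517) (area = (16/2)·10.466²·sin(360°/16) = 335.35 mm²). Checking containment: the cross-section at z = 3.36 is a subset of the cross-section at z = 0.72.

entirely on top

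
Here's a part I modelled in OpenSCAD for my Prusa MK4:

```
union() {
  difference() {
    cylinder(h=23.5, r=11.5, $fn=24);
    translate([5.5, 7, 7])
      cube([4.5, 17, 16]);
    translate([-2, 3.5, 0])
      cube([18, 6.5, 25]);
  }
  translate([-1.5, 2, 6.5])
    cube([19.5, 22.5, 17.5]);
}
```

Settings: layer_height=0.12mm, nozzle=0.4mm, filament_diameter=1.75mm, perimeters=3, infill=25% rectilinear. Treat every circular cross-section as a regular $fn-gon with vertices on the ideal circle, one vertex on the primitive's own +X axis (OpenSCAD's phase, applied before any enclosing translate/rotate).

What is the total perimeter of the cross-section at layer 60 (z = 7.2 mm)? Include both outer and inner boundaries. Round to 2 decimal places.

At z = 7.2 mm: the cylinder: section is a regular 24-gon, circumradius r=11.5 (perimeter = 2·24·11.500·sin(180°/24) = 72.05 mm); the cube at (5.5, 7) (footprint 4.5×17) is included at this height (perimeter 43.00 mm); the 18×6.5 cube at (-2, 3.5) contributes its full rectangle (perimeter 49.00 mm); After the difference (first − rest): starting from the r=11.5 cylinder, the 4.5×17 cube at (5.5, 7) partially overlaps it — only the 6.12 mm² overlap (of its 76.50 mm²) is removed, clipping the outline; the 18×6.5 cube at (-2, 3.5) partially overlaps it — only the 64.81 mm² overlap (of its 117.00 mm²) is removed, clipping the outline — boundary = 90.29 mm; the cube at (-1.5, 2) is present — its section is the full 19.5×22.5 rectangle (perimeter 84.00 mm); Merging all regions: the regions partially overlap (shared area 26.38 mm²), so the edge portions inside another operand are dropped and the merged outline is re-measured after clipping — boundary (outer + 1 inner loop) = 130.50 mm. Overall, the cross-section is one region with 1 hole. Total boundary length (outer + inner) = 130.50 mm.

130.50 mm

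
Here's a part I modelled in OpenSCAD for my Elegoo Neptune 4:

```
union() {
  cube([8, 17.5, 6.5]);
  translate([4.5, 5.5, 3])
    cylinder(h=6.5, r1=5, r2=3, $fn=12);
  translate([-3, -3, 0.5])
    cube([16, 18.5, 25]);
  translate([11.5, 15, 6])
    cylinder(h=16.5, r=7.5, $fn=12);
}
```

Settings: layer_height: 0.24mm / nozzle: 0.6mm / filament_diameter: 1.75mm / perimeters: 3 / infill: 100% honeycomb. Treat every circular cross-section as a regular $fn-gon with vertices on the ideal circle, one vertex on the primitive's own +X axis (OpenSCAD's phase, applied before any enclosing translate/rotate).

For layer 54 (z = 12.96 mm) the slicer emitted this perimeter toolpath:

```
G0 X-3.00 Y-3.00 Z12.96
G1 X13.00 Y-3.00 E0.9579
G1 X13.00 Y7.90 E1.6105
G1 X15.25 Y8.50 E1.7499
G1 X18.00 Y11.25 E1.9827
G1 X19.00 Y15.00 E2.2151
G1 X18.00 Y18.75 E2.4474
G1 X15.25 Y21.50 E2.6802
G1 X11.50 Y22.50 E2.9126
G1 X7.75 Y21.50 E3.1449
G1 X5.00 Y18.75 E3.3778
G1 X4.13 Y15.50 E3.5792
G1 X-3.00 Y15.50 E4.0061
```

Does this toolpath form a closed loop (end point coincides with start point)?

no

Start point (G0): (-3.00, -3.00). End point (last G1): the path does not return to the start — open.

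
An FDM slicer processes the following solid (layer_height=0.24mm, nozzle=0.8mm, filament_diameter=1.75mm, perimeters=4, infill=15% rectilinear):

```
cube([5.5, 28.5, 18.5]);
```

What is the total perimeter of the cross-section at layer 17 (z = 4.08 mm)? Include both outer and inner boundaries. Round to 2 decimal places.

At z = 4.08 mm: the cube is present — its section is the full 5.5×28.5 rectangle (perimeter 68.00 mm). Overall, the cross-section is a single solid region. Total boundary length (outer) = 68.00 mm.

68.00 mm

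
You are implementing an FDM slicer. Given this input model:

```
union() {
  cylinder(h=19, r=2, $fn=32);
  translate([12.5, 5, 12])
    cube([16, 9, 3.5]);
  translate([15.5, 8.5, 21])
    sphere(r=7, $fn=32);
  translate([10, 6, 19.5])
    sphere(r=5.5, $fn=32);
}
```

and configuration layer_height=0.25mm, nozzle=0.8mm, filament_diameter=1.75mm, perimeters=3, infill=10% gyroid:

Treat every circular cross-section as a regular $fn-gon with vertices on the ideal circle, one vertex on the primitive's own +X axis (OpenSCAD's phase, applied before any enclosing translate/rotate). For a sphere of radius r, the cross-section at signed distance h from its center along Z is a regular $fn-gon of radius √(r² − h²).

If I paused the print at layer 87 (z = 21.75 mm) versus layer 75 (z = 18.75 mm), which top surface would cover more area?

Layer 87 (z = 21.75): the cylinder is absent (z outside [0, 19]); the cube at (12.5, 5) is not intersected at this z (z outside [12, 15.5]); the sphere at (15.5, 8.5): section is a regular 32-gon, circumradius = √(r²−h²) = √(7²−0.75²) = 6.960 (area = (32/2)·6.960²·sin(360°/32) = 151.19 mm²); the sphere at (10, 6): section is a regular 32-gon, circumradius = √(r²−h²) = √(5.5²−2.25²) = 5.019 (area = (32/2)·5.019²·sin(360°/32) = 78.62 mm²); Taking the union: the regions partially overlap — summed areas 229.82 mm² minus the doubly-counted overlap 41.78 mm² gives 188.04 mm² — area = 188.04 mm². So its area = 188.04 mm². Layer 75 (z = 18.75): the r=2 cylinder gives a regular 32-gon of circumradius 2 (constant along its height) (area = (32/2)·2.000²·sin(360°/32) = 12.49 mm²); the cube at (12.5, 5) does not reach this height (z outside [12, 15.5]); the r=7 sphere at (15.5, 8.5) contributes a regular 32-gon of circumradius √(7²−2.25²) = 6.629 (area = (32/2)·6.629²·sin(360°/32) = 137.15 mm²); the r=5.5 sphere at (10, 6) contributes a regular 32-gon of circumradius √(5.5²−0.75²) = 5.449 (area = (32/2)·5.449²·sin(360°/32) = 92.67 mm²); Taking the union: the regions partially overlap — summed areas 242.30 mm² minus the doubly-counted overlap 43.80 mm² gives 198.50 mm² — area = 198.50 mm². So its area = 198.50 mm². Layer 75 is larger (198.50 vs 188.04 mm²).

layer 75 (z = 18.75 mm)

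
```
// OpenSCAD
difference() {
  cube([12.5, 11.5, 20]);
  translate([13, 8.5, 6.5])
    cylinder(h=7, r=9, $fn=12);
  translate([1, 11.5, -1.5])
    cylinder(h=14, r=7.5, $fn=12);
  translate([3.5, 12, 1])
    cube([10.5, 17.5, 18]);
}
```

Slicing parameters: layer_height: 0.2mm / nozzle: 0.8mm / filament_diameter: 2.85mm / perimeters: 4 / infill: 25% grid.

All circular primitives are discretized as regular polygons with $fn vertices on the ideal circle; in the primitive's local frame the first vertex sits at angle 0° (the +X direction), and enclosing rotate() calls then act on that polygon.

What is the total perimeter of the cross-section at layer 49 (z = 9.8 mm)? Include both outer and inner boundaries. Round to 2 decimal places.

29.11 mm

At z = 9.8 mm: the cube (footprint 12.5×11.5) is included at this height (perimeter 48.00 mm); the r=9 cylinder at (13, 8.5) contributes a regular 12-gon of circumradius 9 (perimeter = 2·12·9.000·sin(180°/12) = 55.90 mm); the r=7.5 cylinder at (1, 11.5) gives a regular 12-gon of circumradius 7.5 (constant along its height) (perimeter = 2·12·7.500·sin(180°/12) = 46.59 mm); the cube at (3.5, 12) is present — its section is the full 10.5×17.5 rectangle (perimeter 56.00 mm); After the difference (first − rest): starting from the 12.5×11.5 cube, the r=9 cylinder at (13, 8.5) partially overlaps it — only the 80.33 mm² overlap (of its 243.00 mm²) is removed, clipping the outline; the r=7.5 cylinder at (1, 11.5) partially overlaps it — only the 31.56 mm² overlap (of its 168.75 mm²) is removed, clipping the outline; the 10.5×17.5 cube at (3.5, 12) misses the remaining region (no effect) — boundary = 29.11 mm. Overall, the cross-section is a single solid region. Total boundary length (outer) = 29.11 mm.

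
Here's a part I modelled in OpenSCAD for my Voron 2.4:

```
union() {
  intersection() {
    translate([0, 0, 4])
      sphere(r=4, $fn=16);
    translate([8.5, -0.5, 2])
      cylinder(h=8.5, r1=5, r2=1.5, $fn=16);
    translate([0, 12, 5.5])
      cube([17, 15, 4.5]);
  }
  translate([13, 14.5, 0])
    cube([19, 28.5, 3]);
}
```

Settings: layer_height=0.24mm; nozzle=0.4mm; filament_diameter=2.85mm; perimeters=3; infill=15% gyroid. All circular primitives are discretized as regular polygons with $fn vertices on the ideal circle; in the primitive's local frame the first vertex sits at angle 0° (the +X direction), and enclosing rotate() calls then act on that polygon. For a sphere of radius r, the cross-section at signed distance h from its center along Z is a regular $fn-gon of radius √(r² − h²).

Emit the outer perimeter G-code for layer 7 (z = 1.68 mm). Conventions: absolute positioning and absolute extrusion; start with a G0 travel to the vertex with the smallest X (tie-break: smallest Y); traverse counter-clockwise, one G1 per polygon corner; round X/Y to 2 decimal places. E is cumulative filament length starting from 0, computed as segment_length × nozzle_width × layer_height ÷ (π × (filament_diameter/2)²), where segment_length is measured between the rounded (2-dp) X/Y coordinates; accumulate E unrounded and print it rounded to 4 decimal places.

G0 X13.00 Y14.50 Z1.68
G1 X32.00 Y14.50 E0.2859
G1 X32.00 Y43.00 E0.7148
G1 X13.00 Y43.00 E1.0007
G1 X13.00 Y14.50 E1.4296

At z = 1.68 mm: the sphere: section is a regular 16-gon, circumradius = √(r²−h²) = √(4²−2.32²) = 3.258; the cone at (8.5, -0.5) is not intersected at this z (z outside [2, 10.5]); the cube at (0, 12) does not reach this height (z outside [5.5, 10]); Keeping only the common overlap: at least one operand is absent at this height, so nothing remains; the cube at (13, 14.5) is present — its section is the full 19×28.5 rectangle; Combining (union): only the 19×28.5 cube at (13, 14.5) is present, so the union is just that shape — 1 connected region. The outline is a single polygon with 4 vertices. Extrusion per mm of travel: 0.4 × 0.24 / (π × 1.425²) = 0.015048. Accumulating E over each segment gives final E = 1.4296.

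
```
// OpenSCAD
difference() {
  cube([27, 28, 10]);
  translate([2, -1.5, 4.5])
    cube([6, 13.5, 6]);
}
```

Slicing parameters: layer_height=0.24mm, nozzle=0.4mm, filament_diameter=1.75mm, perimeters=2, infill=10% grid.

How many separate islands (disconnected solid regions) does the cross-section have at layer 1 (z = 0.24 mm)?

1

At z = 0.24 mm: the 27×28 cube contributes its full rectangle; the cube at (2, -1.5) does not reach this height (z outside [4.5, 10.5]); Subtracting the remaining from the first: none of the subtracted shapes is present at this height, so the 27×28 cube is unchanged — 1 connected region. Overall, the cross-section is a single solid region. Island count = 1.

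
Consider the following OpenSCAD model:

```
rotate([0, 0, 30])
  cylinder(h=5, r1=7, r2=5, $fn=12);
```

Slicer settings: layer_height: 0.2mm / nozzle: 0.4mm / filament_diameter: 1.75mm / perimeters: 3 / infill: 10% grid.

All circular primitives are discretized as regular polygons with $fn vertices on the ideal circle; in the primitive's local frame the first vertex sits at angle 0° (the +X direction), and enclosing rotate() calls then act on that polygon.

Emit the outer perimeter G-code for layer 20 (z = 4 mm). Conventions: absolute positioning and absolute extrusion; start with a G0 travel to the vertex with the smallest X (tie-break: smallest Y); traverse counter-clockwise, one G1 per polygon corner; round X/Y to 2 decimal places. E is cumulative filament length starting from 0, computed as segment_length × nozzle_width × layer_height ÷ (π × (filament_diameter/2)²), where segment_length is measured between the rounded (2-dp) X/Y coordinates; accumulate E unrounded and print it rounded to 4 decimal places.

G0 X-5.40 Y0.00 Z4.00
G1 X-4.68 Y-2.70 E0.0929
G1 X-2.70 Y-4.68 E0.1861
G1 X0.00 Y-5.40 E0.2790
G1 X2.70 Y-4.68 E0.3720
G1 X4.68 Y-2.70 E0.4651
G1 X5.40 Y0.00 E0.5580
G1 X4.68 Y2.70 E0.6510
G1 X2.70 Y4.68 E0.7441
G1 X0.00 Y5.40 E0.8370
G1 X-2.70 Y4.68 E0.9300
G1 X-4.68 Y2.70 E1.0231
G1 X-5.40 Y0.00 E1.1161

At z = 4 mm: the cone contributes a regular 12-gon of circumradius 5.400 (interpolated between r1=7 and r2=5 at t=0.800); (rotated 30° about Z; rotation is an isometry so areas/perimeters/island counts are preserved). The outline is a single polygon with 12 vertices. Extrusion per mm of travel: 0.4 × 0.2 / (π × 0.875²) = 0.033260. Accumulating E over each segment gives final E = 1.1161.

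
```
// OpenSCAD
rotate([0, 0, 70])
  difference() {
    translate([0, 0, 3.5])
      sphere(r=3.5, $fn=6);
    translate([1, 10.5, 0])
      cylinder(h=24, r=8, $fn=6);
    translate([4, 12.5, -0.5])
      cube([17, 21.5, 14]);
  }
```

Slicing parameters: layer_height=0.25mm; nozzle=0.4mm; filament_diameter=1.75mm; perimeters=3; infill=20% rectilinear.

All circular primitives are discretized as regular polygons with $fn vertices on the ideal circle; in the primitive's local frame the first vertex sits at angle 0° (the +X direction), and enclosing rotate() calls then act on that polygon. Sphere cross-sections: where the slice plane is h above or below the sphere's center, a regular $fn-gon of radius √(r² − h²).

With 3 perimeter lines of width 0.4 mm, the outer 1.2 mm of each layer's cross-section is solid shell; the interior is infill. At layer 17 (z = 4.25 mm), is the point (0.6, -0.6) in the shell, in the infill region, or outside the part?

At z = 4.25 mm: the r=3.5 sphere slices to a regular 6-gon of circumradius 3.419 (√(r²−h²) with h=0.75 from center); the r=8 cylinder at (1, 10.5) gives a regular 6-gon of circumradius 8 (constant along its height); the cube at (4, 12.5) is present — its section is the full 17×21.5 rectangle; After the difference (first − rest): starting from the r=3.5 sphere, the r=8 cylinder at (1, 10.5) misses the remaining region (no effect); the 17×21.5 cube at (4, 12.5) misses the remaining region (no effect) — 1 connected region; (rotated 70° about Z; rotation is an isometry so areas/perimeters/island counts are preserved). Overall, the cross-section is a single solid region. Undo the 70° rotation: the query point maps to (-0.359, -0.769) in the un-rotated model frame. The nearest boundary edge runs (1.71, -2.96)→(-1.71, -2.96); distance from the point to it = 2.19 mm. The point is inside the cross-section and 2.19 mm from the nearest boundary — more than the 1.2 mm shell width (3 × 0.4), so it's in the infill interior.

infill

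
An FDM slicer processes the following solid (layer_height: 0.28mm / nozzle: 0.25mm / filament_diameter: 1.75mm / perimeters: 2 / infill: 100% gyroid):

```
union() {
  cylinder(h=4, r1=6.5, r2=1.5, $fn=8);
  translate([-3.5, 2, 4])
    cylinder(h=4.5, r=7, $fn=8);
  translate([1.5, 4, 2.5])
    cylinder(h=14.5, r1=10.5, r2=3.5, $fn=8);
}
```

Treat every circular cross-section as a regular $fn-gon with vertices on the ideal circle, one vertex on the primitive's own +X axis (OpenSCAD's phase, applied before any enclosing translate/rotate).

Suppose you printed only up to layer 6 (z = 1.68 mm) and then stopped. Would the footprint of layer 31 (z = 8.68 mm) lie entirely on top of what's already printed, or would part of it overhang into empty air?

part overhangs

Compare the two slices. At z = 1.68: the cone: at t=0.420 of its height the radius interpolates to r₁+(r₂−r₁)t = 4.400, giving a regular 8-gon of that circumradius (area = (8/2)·4.400²·sin(360°/8) = 54.76 mm²); the cylinder at (-3.5, 2) does not reach this height (z outside [4, 8.5]); the cone at (1.5, 4) is absent (z outside [2.5, 17]); Merging all regions: only the cone is present, so the union is just that shape — area = 54.76 mm². At z = 8.68: the cone does not reach this height (z outside [0, 4]); the cylinder at (-3.5, 2) is not intersected at this z (z outside [4, 8.5]); the cone at (1.5, 4) (r1=10.5→r2=3.5) has section circumradius 7.517 here — a regular 8-gon (area = (8/2)·7.517²·sin(360°/8) = 159.80 mm²); Combining (union): only the cone at (1.5, 4) is present, so the union is just that shape — area = 159.80 mm². Checking containment: at z = 8.68 the cross-section extends beyond the z = 1.68 cross-section by about 112.11 mm².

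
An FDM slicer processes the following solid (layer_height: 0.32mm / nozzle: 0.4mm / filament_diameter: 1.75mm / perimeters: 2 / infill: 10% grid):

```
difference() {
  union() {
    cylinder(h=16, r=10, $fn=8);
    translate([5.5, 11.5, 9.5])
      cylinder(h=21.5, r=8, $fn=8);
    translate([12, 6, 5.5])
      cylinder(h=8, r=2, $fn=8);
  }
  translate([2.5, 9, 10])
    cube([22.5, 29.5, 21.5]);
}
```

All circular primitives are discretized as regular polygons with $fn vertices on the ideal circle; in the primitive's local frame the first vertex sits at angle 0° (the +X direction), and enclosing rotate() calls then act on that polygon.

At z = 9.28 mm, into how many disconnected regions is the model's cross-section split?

At z = 9.28 mm: the cylinder: section is a regular 8-gon, circumradius r=10; the cylinder at (5.5, 11.5) is not intersected at this z (z outside [9.5, 31]); the r=2 cylinder at (12, 6) gives a regular 8-gon of circumradius 2 (constant along its height); Combining (union): the 2 present regions are separate (no shared area or edge), so areas and boundary lengths simply add and each stays a separate island — 2 connected regions; the cube at (2.5, 9) is not intersected at this z (z outside [10, 31.5]); Taking the first minus the rest: none of the subtracted shapes is present at this height, so the result so far is unchanged — 2 connected regions. The result has 2 disconnected regions.

2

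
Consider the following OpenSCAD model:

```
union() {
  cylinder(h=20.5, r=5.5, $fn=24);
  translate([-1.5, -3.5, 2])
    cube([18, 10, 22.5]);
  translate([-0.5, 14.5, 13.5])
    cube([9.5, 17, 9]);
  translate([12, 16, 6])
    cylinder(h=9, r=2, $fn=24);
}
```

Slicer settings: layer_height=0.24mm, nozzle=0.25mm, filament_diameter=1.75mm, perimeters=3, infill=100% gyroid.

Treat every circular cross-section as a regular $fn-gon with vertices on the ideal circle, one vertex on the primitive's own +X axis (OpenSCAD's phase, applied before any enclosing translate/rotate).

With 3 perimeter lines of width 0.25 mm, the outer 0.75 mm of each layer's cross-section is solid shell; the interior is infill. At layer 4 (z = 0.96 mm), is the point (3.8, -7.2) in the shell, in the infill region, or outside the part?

outside

At z = 0.96 mm: the cylinder: section is a regular 24-gon, circumradius r=5.5; the cube at (-1.5, -3.5) is not intersected at this z (z outside [2, 24.5]); the cube at (-0.5, 14.5) is absent (z outside [13.5, 22.5]); the cylinder at (12, 16) does not reach this height (z outside [6, 15]); Combining (union): only the r=5.5 cylinder is present, so the union is just that shape — 1 connected region. Overall, the cross-section is a single solid region. The nearest boundary edge runs (1.42, -5.31)→(2.75, -4.76); distance from the point to it = 2.65 mm. The point is not inside any of the regions above, so it lies outside the cross-section (2.65 mm from the nearest boundary).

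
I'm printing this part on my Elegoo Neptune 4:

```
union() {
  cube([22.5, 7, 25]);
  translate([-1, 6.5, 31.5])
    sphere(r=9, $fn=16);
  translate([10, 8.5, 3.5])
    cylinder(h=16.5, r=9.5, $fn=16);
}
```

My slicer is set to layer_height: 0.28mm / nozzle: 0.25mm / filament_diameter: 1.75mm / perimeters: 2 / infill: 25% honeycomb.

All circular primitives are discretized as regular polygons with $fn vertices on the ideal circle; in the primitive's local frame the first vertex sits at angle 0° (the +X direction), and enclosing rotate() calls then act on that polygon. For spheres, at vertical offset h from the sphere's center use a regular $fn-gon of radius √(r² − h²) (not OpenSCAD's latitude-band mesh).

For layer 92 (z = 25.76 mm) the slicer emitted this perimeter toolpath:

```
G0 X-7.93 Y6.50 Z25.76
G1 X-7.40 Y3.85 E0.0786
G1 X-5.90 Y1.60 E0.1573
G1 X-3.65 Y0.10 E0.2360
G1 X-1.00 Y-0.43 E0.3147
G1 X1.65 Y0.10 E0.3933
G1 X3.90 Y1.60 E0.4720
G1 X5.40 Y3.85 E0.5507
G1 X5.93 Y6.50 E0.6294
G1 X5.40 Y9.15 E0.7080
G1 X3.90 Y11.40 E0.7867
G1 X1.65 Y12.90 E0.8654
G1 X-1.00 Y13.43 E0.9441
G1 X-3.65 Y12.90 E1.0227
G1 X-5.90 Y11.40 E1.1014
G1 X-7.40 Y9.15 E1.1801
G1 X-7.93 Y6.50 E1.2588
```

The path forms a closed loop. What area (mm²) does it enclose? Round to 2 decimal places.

Apply the shoelace formula to the sequence of (X, Y) vertices; enclosed area = 146.96 mm².

146.96 mm²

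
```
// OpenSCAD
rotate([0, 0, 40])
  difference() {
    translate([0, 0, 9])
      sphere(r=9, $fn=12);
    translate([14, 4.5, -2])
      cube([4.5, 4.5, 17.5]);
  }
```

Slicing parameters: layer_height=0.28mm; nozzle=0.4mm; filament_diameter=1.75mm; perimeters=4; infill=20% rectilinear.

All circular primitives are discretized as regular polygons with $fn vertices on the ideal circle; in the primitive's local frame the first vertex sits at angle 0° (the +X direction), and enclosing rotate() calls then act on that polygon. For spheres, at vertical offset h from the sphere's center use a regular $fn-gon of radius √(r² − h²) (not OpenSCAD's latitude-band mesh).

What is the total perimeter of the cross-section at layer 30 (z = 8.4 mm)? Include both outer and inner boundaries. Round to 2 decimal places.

55.78 mm

At z = 8.4 mm: the r=9 sphere contributes a regular 12-gon of circumradius √(9²−0.6²) = 8.980 (perimeter = 2·12·8.980·sin(180°/12) = 55.78 mm); the cube at (14, 4.5) is present — its section is the full 4.5×4.5 rectangle (perimeter 18.00 mm); Subtracting the remaining from the first: starting from the r=9 sphere, the 4.5×4.5 cube at (14, 4.5) misses the remaining region (no effect) — boundary = 55.78 mm; (whole slice rotated 40° about Z — lengths, areas and connectivity unchanged). Overall, the cross-section is a single solid region. Total boundary length (outer) = 55.78 mm.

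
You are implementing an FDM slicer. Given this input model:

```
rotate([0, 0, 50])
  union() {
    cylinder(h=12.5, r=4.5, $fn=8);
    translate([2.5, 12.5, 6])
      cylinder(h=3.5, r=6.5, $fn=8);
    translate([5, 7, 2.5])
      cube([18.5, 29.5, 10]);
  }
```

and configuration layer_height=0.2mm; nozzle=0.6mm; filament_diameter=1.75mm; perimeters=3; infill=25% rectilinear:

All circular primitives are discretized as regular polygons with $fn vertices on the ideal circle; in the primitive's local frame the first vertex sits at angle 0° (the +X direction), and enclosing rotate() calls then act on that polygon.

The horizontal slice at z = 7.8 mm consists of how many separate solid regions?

2

At z = 7.8 mm: the r=4.5 cylinder contributes a regular 8-gon of circumradius 4.5; the r=6.5 cylinder at (2.5, 12.5) gives a regular 8-gon of circumradius 6.5 (constant along its height); the 18.5×29.5 cube at (5, 7) contributes its full rectangle; Combining (union): the regions partially overlap (shared area 29.84 mm²), so overlapping operands fuse into one piece — 2 connected regions; (rotated 50° about Z; rotation is an isometry so areas/perimeters/island counts are preserved). The result has 2 disconnected regions.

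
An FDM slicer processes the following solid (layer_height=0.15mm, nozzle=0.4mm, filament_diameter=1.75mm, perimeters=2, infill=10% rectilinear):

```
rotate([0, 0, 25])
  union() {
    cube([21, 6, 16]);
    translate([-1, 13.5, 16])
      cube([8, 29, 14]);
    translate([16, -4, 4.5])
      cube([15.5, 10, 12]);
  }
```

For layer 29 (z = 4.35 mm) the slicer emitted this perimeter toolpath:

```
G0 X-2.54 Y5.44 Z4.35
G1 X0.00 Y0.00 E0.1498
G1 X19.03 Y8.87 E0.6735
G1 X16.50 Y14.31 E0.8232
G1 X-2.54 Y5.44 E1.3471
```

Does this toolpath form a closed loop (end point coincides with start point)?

Start point (G0): (-2.54, 5.44). End point (last G1): the path returns to the start — closed.

yes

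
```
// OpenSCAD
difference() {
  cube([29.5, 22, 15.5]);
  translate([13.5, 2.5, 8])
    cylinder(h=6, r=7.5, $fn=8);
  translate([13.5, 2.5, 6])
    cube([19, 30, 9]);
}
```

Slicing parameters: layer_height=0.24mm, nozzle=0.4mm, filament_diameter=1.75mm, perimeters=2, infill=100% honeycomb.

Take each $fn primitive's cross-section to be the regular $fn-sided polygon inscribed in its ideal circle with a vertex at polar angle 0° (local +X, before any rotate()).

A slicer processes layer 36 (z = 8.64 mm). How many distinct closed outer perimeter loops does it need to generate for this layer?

2

At z = 8.64 mm: the 29.5×22 cube contributes its full rectangle; the r=7.5 cylinder at (13.5, 2.5) gives a regular 8-gon of circumradius 7.5 (constant along its height); the cube at (13.5, 2.5) (footprint 19×30) is included at this height; After the difference (first − rest): starting from the 29.5×22 cube, the r=7.5 cylinder at (13.5, 2.5) partially overlaps it — only the 114.46 mm² overlap (of its 159.10 mm²) is removed, clipping the outline; the 19×30 cube at (13.5, 2.5) partially overlaps it — only the 272.23 mm² overlap (of its 570.00 mm²) is removed, clipping the outline — 2 connected regions. The result has 2 disconnected regions.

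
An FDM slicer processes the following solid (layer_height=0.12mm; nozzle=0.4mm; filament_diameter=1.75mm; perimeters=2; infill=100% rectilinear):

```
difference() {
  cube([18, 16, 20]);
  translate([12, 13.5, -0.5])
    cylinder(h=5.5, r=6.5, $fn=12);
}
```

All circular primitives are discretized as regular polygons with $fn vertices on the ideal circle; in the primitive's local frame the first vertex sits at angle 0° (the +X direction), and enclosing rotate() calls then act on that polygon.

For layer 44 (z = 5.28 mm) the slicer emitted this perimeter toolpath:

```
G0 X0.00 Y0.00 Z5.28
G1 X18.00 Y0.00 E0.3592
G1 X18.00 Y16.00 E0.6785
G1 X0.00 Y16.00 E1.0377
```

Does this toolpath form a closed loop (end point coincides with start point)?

Start point (G0): (0.00, 0.00). End point (last G1): the path does not return to the start — open.

no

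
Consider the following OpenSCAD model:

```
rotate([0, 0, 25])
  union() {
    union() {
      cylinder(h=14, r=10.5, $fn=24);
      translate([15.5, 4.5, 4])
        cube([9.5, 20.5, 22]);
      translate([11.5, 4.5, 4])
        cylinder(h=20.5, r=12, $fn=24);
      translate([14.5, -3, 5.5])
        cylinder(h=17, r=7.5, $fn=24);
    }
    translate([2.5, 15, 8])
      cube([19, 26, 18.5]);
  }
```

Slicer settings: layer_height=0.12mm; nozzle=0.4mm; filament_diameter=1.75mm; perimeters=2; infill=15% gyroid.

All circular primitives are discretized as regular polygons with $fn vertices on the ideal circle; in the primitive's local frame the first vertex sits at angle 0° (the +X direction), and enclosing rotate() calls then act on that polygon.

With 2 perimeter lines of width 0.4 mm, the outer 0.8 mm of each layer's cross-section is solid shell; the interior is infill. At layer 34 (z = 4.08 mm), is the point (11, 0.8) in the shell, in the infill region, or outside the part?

At z = 4.08 mm: the r=10.5 cylinder gives a regular 24-gon of circumradius 10.5 (constant along its height); the cube at (15.5, 4.5) (footprint 9.5×20.5) is included at this height; the r=12 cylinder at (11.5, 4.5) contributes a regular 24-gon of circumradius 12; the cylinder at (14.5, -3) does not reach this height (z outside [5.5, 22.5]); Merging all regions: the regions partially overlap (shared area 195.91 mm²), so overlapping operands fuse into one piece — 1 connected region; the cube at (2.5, 15) is not intersected at this z (z outside [8, 26.5]); Taking the union: only the result so far is present, so the union is just that shape — 1 connected region; (rotated 25° about Z; rotation is an isometry so areas/perimeters/island counts are preserved). Overall, the cross-section is a single solid region. Undo the 25° rotation: the query point maps to (10.307, -3.924) in the un-rotated model frame. The nearest boundary edge runs (11.50, -7.50)→(8.39, -7.09); distance from the point to it = 3.39 mm. The point is inside the cross-section and 3.39 mm from the nearest boundary — more than the 0.8 mm shell width (2 × 0.4), so it's in the infill interior.

infill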